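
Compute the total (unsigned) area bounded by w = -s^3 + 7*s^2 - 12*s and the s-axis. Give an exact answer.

The curve meets the s-axis where -s^3 + 7*s^2 - 12*s = 0, i.e. -s*(s - 4)*(s - 3) = 0, at s = 0, 3, 4.
On [0, 3] the curve lies below the axis; ∫[0,3] (-s^3 + 7*s^2 - 12*s) ds = -45/4, giving area 45/4.
On [3, 4] the curve lies above the axis; ∫[3,4] (-s^3 + 7*s^2 - 12*s) ds = 7/12, giving area 7/12.
Total area = 45/4 + 7/12 = 71/6.

71/6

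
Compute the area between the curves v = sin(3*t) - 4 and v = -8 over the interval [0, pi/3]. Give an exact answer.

On [0, pi/3], (sin(3*t) - 4) - (-8) = sin(3*t) + 4 is ≥ 0 throughout, so the area is a single integral of |sin(3*t) + 4|.
∫[0,pi/3] (sin(3*t) + 4) dt = 2/3 + 4*pi/3.

2/3 + 4*pi/3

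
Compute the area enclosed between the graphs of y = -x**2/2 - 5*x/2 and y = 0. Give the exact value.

Set the curves equal: -x**2/2 - 5*x/2 = 0, so -x**2/2 - 5*x/2 = 0, which factors as -x*(x + 5)/2 = 0. The curves meet at x = -5, 0.
On [-5, 0], y = -x**2/2 - 5*x/2 is on top; that piece has area ∫[-5,0] (-x**2/2 - 5*x/2) dx = 125/12.

125/12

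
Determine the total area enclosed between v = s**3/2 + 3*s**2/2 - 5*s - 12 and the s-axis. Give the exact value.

407/8

The curve meets the s-axis where s**3/2 + 3*s**2/2 - 5*s - 12 = 0, i.e. (s - 3)*(s + 2)*(s + 4)/2 = 0, at s = -4, -2, 3.
On [-4, -2] the curve lies above the axis; ∫[-4,-2] (s**3/2 + 3*s**2/2 - 5*s - 12) ds = 4, giving area 4.
On [-2, 3] the curve lies below the axis; ∫[-2,3] (s**3/2 + 3*s**2/2 - 5*s - 12) ds = -375/8, giving area 375/8.
Total area = 4 + 375/8 = 407/8.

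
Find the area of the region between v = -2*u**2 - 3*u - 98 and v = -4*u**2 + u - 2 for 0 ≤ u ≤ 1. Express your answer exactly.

On [0, 1], (-2*u**2 - 3*u - 98) - (-4*u**2 + u - 2) = 2*u**2 - 4*u - 96 is ≤ 0 throughout, so the area is a single integral of |2*u**2 - 4*u - 96|.
∫[0,1] (2*u**2 - 4*u - 96) du = -292/3; the area of that piece is 292/3.

292/3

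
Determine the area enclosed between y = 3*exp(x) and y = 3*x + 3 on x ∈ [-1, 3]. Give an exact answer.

On [-1, 3], (3*exp(x)) - (3*x + 3) = -3*x + 3*exp(x) - 3 is ≥ 0 throughout, so the area is a single integral of |-3*x + 3*exp(x) - 3|.
∫[-1,3] (-3*x + 3*exp(x) - 3) dx = -24 - 3*exp(-1) + 3*exp(3).

-24 - 3*exp(-1) + 3*exp(3)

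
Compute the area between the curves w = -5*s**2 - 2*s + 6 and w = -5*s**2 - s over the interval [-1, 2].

On [-1, 2], (-5*s**2 - 2*s + 6) - (-5*s**2 - s) = -s + 6 is ≥ 0 throughout, so the area is a single integral of |-s + 6|.
∫[-1,2] (-s + 6) ds = 33/2.

33/2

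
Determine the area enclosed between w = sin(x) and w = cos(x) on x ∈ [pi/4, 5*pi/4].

2*sqrt(2)

On [pi/4, 5*pi/4], (sin(x)) - (cos(x)) = sin(x) - cos(x) is ≥ 0 throughout, so the area is a single integral of |sin(x) - cos(x)|.
∫[pi/4,5*pi/4] (sin(x) - cos(x)) dx = 2*sqrt(2).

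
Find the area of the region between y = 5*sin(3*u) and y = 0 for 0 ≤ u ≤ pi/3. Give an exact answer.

On [0, pi/3], (5*sin(3*u)) - (0) = 5*sin(3*u) is ≥ 0 throughout, so the area is a single integral of |5*sin(3*u)|.
∫[0,pi/3] (5*sin(3*u)) du = 10/3.

10/3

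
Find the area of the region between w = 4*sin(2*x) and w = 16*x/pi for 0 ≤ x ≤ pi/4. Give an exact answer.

2 - pi/2

On [0, pi/4], (4*sin(2*x)) - (16*x/pi) = -16*x/pi + 4*sin(2*x) is ≥ 0 throughout, so the area is a single integral of |-16*x/pi + 4*sin(2*x)|.
∫[0,pi/4] (-16*x/pi + 4*sin(2*x)) dx = 2 - pi/2.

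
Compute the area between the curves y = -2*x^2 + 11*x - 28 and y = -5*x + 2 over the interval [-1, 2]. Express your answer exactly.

On [-1, 2], (-2*x^2 + 11*x - 28) - (-5*x + 2) = -2*x^2 + 16*x - 30 is ≤ 0 throughout, so the area is a single integral of |-2*x^2 + 16*x - 30|.
∫[-1,2] (-2*x^2 + 16*x - 30) dx = -72; the area of that piece is 72.

72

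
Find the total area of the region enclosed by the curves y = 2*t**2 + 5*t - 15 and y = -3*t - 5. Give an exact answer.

Set the curves equal: 2*t**2 + 5*t - 15 = -3*t - 5, so 2*t**2 + 8*t - 10 = 0, which factors as 2*(t - 1)*(t + 5) = 0. The curves meet at t = -5, 1.
On [-5, 1], y = -3*t - 5 is on top; that piece has area ∫[-5,1] (-(2*t**2 + 8*t - 10)) dt = 72.

72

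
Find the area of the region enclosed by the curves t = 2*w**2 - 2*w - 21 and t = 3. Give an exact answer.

343/3

Both boundary curves give t as a function of w, so integrate with respect to w. Setting them equal: 2*w**2 - 2*w - 24 = 0, i.e. 2*(w - 4)*(w + 3) = 0, so they meet at w = -3, 4.
For w in [-3, 4], t = 2*w**2 - 2*w - 21 is on the left; area = ∫[-3,4] (-(2*w**2 - 2*w - 24)) dw = 343/3.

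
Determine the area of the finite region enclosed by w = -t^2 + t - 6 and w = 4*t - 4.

1/6

Set the curves equal: -t^2 + t - 6 = 4*t - 4, so -t^2 - 3*t - 2 = 0, which factors as -(t + 1)*(t + 2) = 0. The curves meet at t = -2, -1.
On [-2, -1], w = -t^2 + t - 6 is on top; that piece has area ∫[-2,-1] (-t^2 - 3*t - 2) dt = 1/6.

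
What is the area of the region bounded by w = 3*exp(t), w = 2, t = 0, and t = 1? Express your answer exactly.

On [0, 1], (3*exp(t)) - (2) = 3*exp(t) - 2 is ≥ 0 throughout, so the area is a single integral of |3*exp(t) - 2|.
∫[0,1] (3*exp(t) - 2) dt = -5 + 3*exp(1).

-5 + 3*exp(1)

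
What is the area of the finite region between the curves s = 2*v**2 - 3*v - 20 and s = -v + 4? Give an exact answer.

Both boundary curves give s as a function of v, so integrate with respect to v. Setting them equal: 2*v**2 - 2*v - 24 = 0, i.e. 2*(v - 4)*(v + 3) = 0, so they meet at v = -3, 4.
For v in [-3, 4], s = 2*v**2 - 3*v - 20 is on the left; area = ∫[-3,4] (-(2*v**2 - 2*v - 24)) dv = 343/3.

343/3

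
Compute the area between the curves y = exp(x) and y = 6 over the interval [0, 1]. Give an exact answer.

On [0, 1], (exp(x)) - (6) = exp(x) - 6 is ≤ 0 throughout, so the area is a single integral of |exp(x) - 6|.
∫[0,1] (exp(x) - 6) dx = -7 + exp(1); the area of that piece is 7 - exp(1).

7 - exp(1)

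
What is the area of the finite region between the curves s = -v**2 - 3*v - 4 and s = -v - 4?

4/3

Both boundary curves give s as a function of v, so integrate with respect to v. Setting them equal: -v**2 - 2*v = 0, i.e. -v*(v + 2) = 0, so they meet at v = -2, 0.
For v in [-2, 0], s = -v**2 - 3*v - 4 is on the right; area = ∫[-2,0] (-v**2 - 2*v) dv = 4/3.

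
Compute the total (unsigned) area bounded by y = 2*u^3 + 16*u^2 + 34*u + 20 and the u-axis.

71/3

The curve meets the u-axis where 2*u^3 + 16*u^2 + 34*u + 20 = 0, i.e. 2*(u + 1)*(u + 2)*(u + 5) = 0, at u = -5, -2, -1.
On [-5, -2] the curve lies above the axis; ∫[-5,-2] (2*u^3 + 16*u^2 + 34*u + 20) du = 45/2, giving area 45/2.
On [-2, -1] the curve lies below the axis; ∫[-2,-1] (2*u^3 + 16*u^2 + 34*u + 20) du = -7/6, giving area 7/6.
Total area = 45/2 + 7/6 = 71/3.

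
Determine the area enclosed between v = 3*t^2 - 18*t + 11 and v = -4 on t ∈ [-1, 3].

The difference (3*t^2 - 18*t + 11) - (-4) = 3*t^2 - 18*t + 15 changes sign at t = 1 inside [-1, 3], so split the integral there.
∫[-1,1] (3*t^2 - 18*t + 15) dt = 32.
∫[1,3] (3*t^2 - 18*t + 15) dt = -16; the area of that piece is 16.
Total area = 32 + 16 = 48.

48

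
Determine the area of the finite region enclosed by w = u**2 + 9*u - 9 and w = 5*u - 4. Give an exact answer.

Set the curves equal: u**2 + 9*u - 9 = 5*u - 4, so u**2 + 4*u - 5 = 0, which factors as (u - 1)*(u + 5) = 0. The curves meet at u = -5, 1.
On [-5, 1], w = 5*u - 4 is on top; that piece has area ∫[-5,1] (-(u**2 + 4*u - 5)) du = 36.

36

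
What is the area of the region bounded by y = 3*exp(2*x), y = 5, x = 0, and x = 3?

-37/2 - 11*log(3)/2 + log(15)/2 + 9*log(5)/2 + 3*exp(6)/2

The difference (3*exp(2*x)) - (5) = 3*exp(2*x) - 5 changes sign at x = -log(3)/2 + log(5)/2 inside [0, 3], so split the integral there.
∫[0,-log(3)/2 + log(5)/2] (3*exp(2*x) - 5) dx = log(9*sqrt(15)/125) + 1; the area of that piece is -1 + log(25*sqrt(15)/27).
∫[-log(3)/2 + log(5)/2,3] (3*exp(2*x) - 5) dx = -35/2 - 5*log(3)/2 + 5*log(5)/2 + 3*exp(6)/2.
Total area = (-1 + log(25*sqrt(15)/27)) + (-35/2 - 5*log(3)/2 + 5*log(5)/2 + 3*exp(6)/2) = -37/2 - 11*log(3)/2 + log(15)/2 + 9*log(5)/2 + 3*exp(6)/2.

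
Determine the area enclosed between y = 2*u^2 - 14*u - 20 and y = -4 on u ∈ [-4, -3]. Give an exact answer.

173/3

On [-4, -3], (2*u^2 - 14*u - 20) - (-4) = 2*u^2 - 14*u - 16 is ≥ 0 throughout, so the area is a single integral of |2*u^2 - 14*u - 16|.
∫[-4,-3] (2*u^2 - 14*u - 16) du = 173/3.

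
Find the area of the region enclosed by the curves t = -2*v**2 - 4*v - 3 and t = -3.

Both boundary curves give t as a function of v, so integrate with respect to v. Setting them equal: -2*v**2 - 4*v = 0, i.e. -2*v*(v + 2) = 0, so they meet at v = -2, 0.
For v in [-2, 0], t = -2*v**2 - 4*v - 3 is on the right; area = ∫[-2,0] (-2*v**2 - 4*v) dv = 8/3.

8/3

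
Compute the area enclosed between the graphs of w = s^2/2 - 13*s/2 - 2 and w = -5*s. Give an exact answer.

125/12

Set the curves equal: s^2/2 - 13*s/2 - 2 = -5*s, so s^2/2 - 3*s/2 - 2 = 0, which factors as (s - 4)*(s + 1)/2 = 0. The curves meet at s = -1, 4.
On [-1, 4], w = -5*s is on top; that piece has area ∫[-1,4] (-(s^2/2 - 3*s/2 - 2)) ds = 125/12.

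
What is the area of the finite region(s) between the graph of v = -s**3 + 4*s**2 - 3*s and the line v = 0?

The curve meets the s-axis where -s**3 + 4*s**2 - 3*s = 0, i.e. -s*(s - 3)*(s - 1) = 0, at s = 0, 1, 3.
On [0, 1] the curve lies below the axis; ∫[0,1] (-s**3 + 4*s**2 - 3*s) ds = -5/12, giving area 5/12.
On [1, 3] the curve lies above the axis; ∫[1,3] (-s**3 + 4*s**2 - 3*s) ds = 8/3, giving area 8/3.
Total area = 5/12 + 8/3 = 37/12.

37/12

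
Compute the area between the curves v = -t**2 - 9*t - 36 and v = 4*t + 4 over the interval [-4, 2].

On [-4, 2], (-t**2 - 9*t - 36) - (4*t + 4) = -t**2 - 13*t - 40 is ≤ 0 throughout, so the area is a single integral of |-t**2 - 13*t - 40|.
∫[-4,2] (-t**2 - 13*t - 40) dt = -186; the area of that piece is 186.

186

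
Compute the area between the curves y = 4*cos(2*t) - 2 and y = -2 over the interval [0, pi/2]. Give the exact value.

4

The difference (4*cos(2*t) - 2) - (-2) = 4*cos(2*t) changes sign at t = pi/4 inside [0, pi/2], so split the integral there.
∫[0,pi/4] (4*cos(2*t)) dt = 2.
∫[pi/4,pi/2] (4*cos(2*t)) dt = -2; the area of that piece is 2.
Total area = 2 + 2 = 4.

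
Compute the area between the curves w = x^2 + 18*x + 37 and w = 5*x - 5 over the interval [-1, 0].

On [-1, 0], (x^2 + 18*x + 37) - (5*x - 5) = x^2 + 13*x + 42 is ≥ 0 throughout, so the area is a single integral of |x^2 + 13*x + 42|.
∫[-1,0] (x^2 + 13*x + 42) dx = 215/6.

215/6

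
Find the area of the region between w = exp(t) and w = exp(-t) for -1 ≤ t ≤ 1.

The difference (exp(t)) - (exp(-t)) = exp(t) - exp(-t) changes sign at t = 0 inside [-1, 1], so split the integral there.
∫[-1,0] (exp(t) - exp(-t)) dt = -exp(1) - exp(-1) + 2; the area of that piece is -2 + exp(-1) + exp(1).
∫[0,1] (exp(t) - exp(-t)) dt = -2 + exp(-1) + exp(1).
Total area = (-2 + exp(-1) + exp(1)) + (-2 + exp(-1) + exp(1)) = -4 + 2*exp(-1) + 2*exp(1).

-4 + 2*exp(-1) + 2*exp(1)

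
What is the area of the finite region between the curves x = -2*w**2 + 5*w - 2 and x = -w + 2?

1/3

Both boundary curves give x as a function of w, so integrate with respect to w. Setting them equal: -2*w**2 + 6*w - 4 = 0, i.e. -2*(w - 2)*(w - 1) = 0, so they meet at w = 1, 2.
For w in [1, 2], x = -2*w**2 + 5*w - 2 is on the right; area = ∫[1,2] (-2*w**2 + 6*w - 4) dw = 1/3.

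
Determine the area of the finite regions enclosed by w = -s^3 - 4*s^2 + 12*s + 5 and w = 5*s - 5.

Set the curves equal: -s^3 - 4*s^2 + 12*s + 5 = 5*s - 5, so -s^3 - 4*s^2 + 7*s + 10 = 0, which factors as -(s - 2)*(s + 1)*(s + 5) = 0. The curves meet at s = -5, -1, 2.
On [-5, -1], w = 5*s - 5 is on top; that piece has area ∫[-5,-1] (-(-s^3 - 4*s^2 + 7*s + 10)) ds = 160/3.
On [-1, 2], w = -s^3 - 4*s^2 + 12*s + 5 is on top; that piece has area ∫[-1,2] (-s^3 - 4*s^2 + 7*s + 10) ds = 99/4.
Total enclosed area = 160/3 + 99/4 = 937/12.

937/12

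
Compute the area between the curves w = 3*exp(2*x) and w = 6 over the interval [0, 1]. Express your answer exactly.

-21/2 + 6*log(2) + 3*exp(2)/2

The difference (3*exp(2*x)) - (6) = 3*exp(2*x) - 6 changes sign at x = log(2)/2 inside [0, 1], so split the integral there.
∫[0,log(2)/2] (3*exp(2*x) - 6) dx = 3/2 - log(8); the area of that piece is -3/2 + log(8).
∫[log(2)/2,1] (3*exp(2*x) - 6) dx = -9 + 3*log(2) + 3*exp(2)/2.
Total area = (-3/2 + log(8)) + (-9 + 3*log(2) + 3*exp(2)/2) = -21/2 + 6*log(2) + 3*exp(2)/2.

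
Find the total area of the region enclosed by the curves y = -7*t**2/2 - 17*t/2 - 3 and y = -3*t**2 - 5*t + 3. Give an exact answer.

Set the curves equal: -7*t**2/2 - 17*t/2 - 3 = -3*t**2 - 5*t + 3, so -t**2/2 - 7*t/2 - 6 = 0, which factors as -(t + 3)*(t + 4)/2 = 0. The curves meet at t = -4, -3.
On [-4, -3], y = -7*t**2/2 - 17*t/2 - 3 is on top; that piece has area ∫[-4,-3] (-t**2/2 - 7*t/2 - 6) dt = 1/12.

1/12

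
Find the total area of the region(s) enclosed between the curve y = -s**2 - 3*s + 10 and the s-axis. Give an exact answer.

343/6

The curve meets the s-axis where -s**2 - 3*s + 10 = 0, i.e. -(s - 2)*(s + 5) = 0, at s = -5, 2.
On [-5, 2] the curve lies above the axis; ∫[-5,2] (-s**2 - 3*s + 10) ds = 343/6, giving area 343/6.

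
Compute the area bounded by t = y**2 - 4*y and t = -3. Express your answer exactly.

Both boundary curves give t as a function of y, so integrate with respect to y. Setting them equal: y**2 - 4*y + 3 = 0, i.e. (y - 3)*(y - 1) = 0, so they meet at y = 1, 3.
For y in [1, 3], t = y**2 - 4*y is on the left; area = ∫[1,3] (-(y**2 - 4*y + 3)) dy = 4/3.

4/3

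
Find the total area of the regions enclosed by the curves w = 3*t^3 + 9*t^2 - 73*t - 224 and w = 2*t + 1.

Set the curves equal: 3*t^3 + 9*t^2 - 73*t - 224 = 2*t + 1, so 3*t^3 + 9*t^2 - 75*t - 225 = 0, which factors as 3*(t - 5)*(t + 3)*(t + 5) = 0. The curves meet at t = -5, -3, 5.
On [-5, -3], w = 3*t^3 + 9*t^2 - 73*t - 224 is on top; that piece has area ∫[-5,-3] (3*t^3 + 9*t^2 - 75*t - 225) dt = 36.
On [-3, 5], w = 2*t + 1 is on top; that piece has area ∫[-3,5] (-(3*t^3 + 9*t^2 - 75*t - 225)) dt = 1536.
Total enclosed area = 36 + 1536 = 1572.

1572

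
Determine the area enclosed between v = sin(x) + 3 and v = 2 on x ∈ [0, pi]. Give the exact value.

On [0, pi], (sin(x) + 3) - (2) = sin(x) + 1 is ≥ 0 throughout, so the area is a single integral of |sin(x) + 1|.
∫[0,pi] (sin(x) + 1) dx = 2 + pi.

2 + pi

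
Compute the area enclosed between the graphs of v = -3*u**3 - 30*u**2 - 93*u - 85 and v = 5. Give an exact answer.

Set the curves equal: -3*u**3 - 30*u**2 - 93*u - 85 = 5, so -3*u**3 - 30*u**2 - 93*u - 90 = 0, which factors as -3*(u + 2)*(u + 3)*(u + 5) = 0. The curves meet at u = -5, -3, -2.
On [-5, -3], v = 5 is on top; that piece has area ∫[-5,-3] (-(-3*u**3 - 30*u**2 - 93*u - 90)) du = 8.
On [-3, -2], v = -3*u**3 - 30*u**2 - 93*u - 85 is on top; that piece has area ∫[-3,-2] (-3*u**3 - 30*u**2 - 93*u - 90) du = 5/4.
Total enclosed area = 8 + 5/4 = 37/4.

37/4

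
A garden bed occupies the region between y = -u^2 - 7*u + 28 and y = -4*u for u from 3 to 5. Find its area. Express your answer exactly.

The difference (-u^2 - 7*u + 28) - (-4*u) = -u^2 - 3*u + 28 changes sign at u = 4 inside [3, 5], so split the integral there.
∫[3,4] (-u^2 - 3*u + 28) du = 31/6.
∫[4,5] (-u^2 - 3*u + 28) du = -35/6; the area of that piece is 35/6.
Total area = 31/6 + 35/6 = 11.

11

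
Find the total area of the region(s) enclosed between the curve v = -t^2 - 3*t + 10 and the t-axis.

The curve meets the t-axis where -t^2 - 3*t + 10 = 0, i.e. -(t - 2)*(t + 5) = 0, at t = -5, 2.
On [-5, 2] the curve lies above the axis; ∫[-5,2] (-t^2 - 3*t + 10) dt = 343/6, giving area 343/6.

343/6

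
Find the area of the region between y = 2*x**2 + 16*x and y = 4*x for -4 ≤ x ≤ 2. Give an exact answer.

248/3

The difference (2*x**2 + 16*x) - (4*x) = 2*x**2 + 12*x changes sign at x = 0 inside [-4, 2], so split the integral there.
∫[-4,0] (2*x**2 + 12*x) dx = -160/3; the area of that piece is 160/3.
∫[0,2] (2*x**2 + 12*x) dx = 88/3.
Total area = 160/3 + 88/3 = 248/3.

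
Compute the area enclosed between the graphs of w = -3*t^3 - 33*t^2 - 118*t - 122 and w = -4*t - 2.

Set the curves equal: -3*t^3 - 33*t^2 - 118*t - 122 = -4*t - 2, so -3*t^3 - 33*t^2 - 114*t - 120 = 0, which factors as -3*(t + 2)*(t + 4)*(t + 5) = 0. The curves meet at t = -5, -4, -2.
On [-5, -4], w = -4*t - 2 is on top; that piece has area ∫[-5,-4] (-(-3*t^3 - 33*t^2 - 114*t - 120)) dt = 5/4.
On [-4, -2], w = -3*t^3 - 33*t^2 - 118*t - 122 is on top; that piece has area ∫[-4,-2] (-3*t^3 - 33*t^2 - 114*t - 120) dt = 8.
Total enclosed area = 5/4 + 8 = 37/4.

37/4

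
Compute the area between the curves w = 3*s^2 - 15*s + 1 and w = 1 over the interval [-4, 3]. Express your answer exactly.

449/2

The difference (3*s^2 - 15*s + 1) - (1) = 3*s^2 - 15*s changes sign at s = 0 inside [-4, 3], so split the integral there.
∫[-4,0] (3*s^2 - 15*s) ds = 184.
∫[0,3] (3*s^2 - 15*s) ds = -81/2; the area of that piece is 81/2.
Total area = 184 + 81/2 = 449/2.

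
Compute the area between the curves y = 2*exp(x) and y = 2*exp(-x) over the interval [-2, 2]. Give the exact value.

The difference (2*exp(x)) - (2*exp(-x)) = 2*exp(x) - 2*exp(-x) changes sign at x = 0 inside [-2, 2], so split the integral there.
∫[-2,0] (2*exp(x) - 2*exp(-x)) dx = -2*exp(2) - 2*exp(-2) + 4; the area of that piece is -4 + 2*exp(-2) + 2*exp(2).
∫[0,2] (2*exp(x) - 2*exp(-x)) dx = -4 + 2*exp(-2) + 2*exp(2).
Total area = (-4 + 2*exp(-2) + 2*exp(2)) + (-4 + 2*exp(-2) + 2*exp(2)) = -8 + 4*exp(-2) + 4*exp(2).

-8 + 4*exp(-2) + 4*exp(2)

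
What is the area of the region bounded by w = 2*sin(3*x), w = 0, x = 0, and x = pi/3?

4/3

On [0, pi/3], (2*sin(3*x)) - (0) = 2*sin(3*x) is ≥ 0 throughout, so the area is a single integral of |2*sin(3*x)|.
∫[0,pi/3] (2*sin(3*x)) dx = 4/3.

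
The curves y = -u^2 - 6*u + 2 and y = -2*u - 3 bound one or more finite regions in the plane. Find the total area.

Set the curves equal: -u^2 - 6*u + 2 = -2*u - 3, so -u^2 - 4*u + 5 = 0, which factors as -(u - 1)*(u + 5) = 0. The curves meet at u = -5, 1.
On [-5, 1], y = -u^2 - 6*u + 2 is on top; that piece has area ∫[-5,1] (-u^2 - 4*u + 5) du = 36.

36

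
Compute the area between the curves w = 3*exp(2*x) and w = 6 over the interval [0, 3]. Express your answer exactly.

The difference (3*exp(2*x)) - (6) = 3*exp(2*x) - 6 changes sign at x = log(2)/2 inside [0, 3], so split the integral there.
∫[0,log(2)/2] (3*exp(2*x) - 6) dx = 3/2 - log(8); the area of that piece is -3/2 + log(8).
∫[log(2)/2,3] (3*exp(2*x) - 6) dx = -21 + 3*log(2) + 3*exp(6)/2.
Total area = (-3/2 + log(8)) + (-21 + 3*log(2) + 3*exp(6)/2) = -45/2 + 6*log(2) + 3*exp(6)/2.

-45/2 + 6*log(2) + 3*exp(6)/2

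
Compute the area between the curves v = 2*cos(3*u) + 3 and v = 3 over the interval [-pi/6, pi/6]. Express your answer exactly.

On [-pi/6, pi/6], (2*cos(3*u) + 3) - (3) = 2*cos(3*u) is ≥ 0 throughout, so the area is a single integral of |2*cos(3*u)|.
∫[-pi/6,pi/6] (2*cos(3*u)) du = 4/3.

4/3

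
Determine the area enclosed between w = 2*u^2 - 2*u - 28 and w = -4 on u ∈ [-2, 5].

347/3

The difference (2*u^2 - 2*u - 28) - (-4) = 2*u^2 - 2*u - 24 changes sign at u = 4 inside [-2, 5], so split the integral there.
∫[-2,4] (2*u^2 - 2*u - 24) du = -108; the area of that piece is 108.
∫[4,5] (2*u^2 - 2*u - 24) du = 23/3.
Total area = 108 + 23/3 = 347/3.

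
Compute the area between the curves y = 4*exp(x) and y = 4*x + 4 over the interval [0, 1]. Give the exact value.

-10 + 4*exp(1)

On [0, 1], (4*exp(x)) - (4*x + 4) = -4*x + 4*exp(x) - 4 is ≥ 0 throughout, so the area is a single integral of |-4*x + 4*exp(x) - 4|.
∫[0,1] (-4*x + 4*exp(x) - 4) dx = -10 + 4*exp(1).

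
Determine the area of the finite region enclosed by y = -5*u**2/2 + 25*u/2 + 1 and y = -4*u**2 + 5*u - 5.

27/4

Set the curves equal: -5*u**2/2 + 25*u/2 + 1 = -4*u**2 + 5*u - 5, so 3*u**2/2 + 15*u/2 + 6 = 0, which factors as 3*(u + 1)*(u + 4)/2 = 0. The curves meet at u = -4, -1.
On [-4, -1], y = -4*u**2 + 5*u - 5 is on top; that piece has area ∫[-4,-1] (-(3*u**2/2 + 15*u/2 + 6)) du = 27/4.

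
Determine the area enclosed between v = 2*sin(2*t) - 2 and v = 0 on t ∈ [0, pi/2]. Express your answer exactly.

On [0, pi/2], (2*sin(2*t) - 2) - (0) = 2*sin(2*t) - 2 is ≤ 0 throughout, so the area is a single integral of |2*sin(2*t) - 2|.
∫[0,pi/2] (2*sin(2*t) - 2) dt = 2 - pi; the area of that piece is -2 + pi.

-2 + pi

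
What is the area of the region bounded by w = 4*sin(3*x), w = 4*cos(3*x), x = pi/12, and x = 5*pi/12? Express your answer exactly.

8*sqrt(2)/3

On [pi/12, 5*pi/12], (4*sin(3*x)) - (4*cos(3*x)) = 4*sin(3*x) - 4*cos(3*x) is ≥ 0 throughout, so the area is a single integral of |4*sin(3*x) - 4*cos(3*x)|.
∫[pi/12,5*pi/12] (4*sin(3*x) - 4*cos(3*x)) dx = 8*sqrt(2)/3.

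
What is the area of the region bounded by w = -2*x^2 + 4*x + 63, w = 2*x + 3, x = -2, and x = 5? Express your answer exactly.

1057/3

On [-2, 5], (-2*x^2 + 4*x + 63) - (2*x + 3) = -2*x^2 + 2*x + 60 is ≥ 0 throughout, so the area is a single integral of |-2*x^2 + 2*x + 60|.
∫[-2,5] (-2*x^2 + 2*x + 60) dx = 1057/3.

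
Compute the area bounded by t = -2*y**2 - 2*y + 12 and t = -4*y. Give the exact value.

Both boundary curves give t as a function of y, so integrate with respect to y. Setting them equal: -2*y**2 + 2*y + 12 = 0, i.e. -2*(y - 3)*(y + 2) = 0, so they meet at y = -2, 3.
For y in [-2, 3], t = -2*y**2 - 2*y + 12 is on the right; area = ∫[-2,3] (-2*y**2 + 2*y + 12) dy = 125/3.

125/3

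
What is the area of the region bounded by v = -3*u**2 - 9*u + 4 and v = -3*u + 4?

Set the curves equal: -3*u**2 - 9*u + 4 = -3*u + 4, so -3*u**2 - 6*u = 0, which factors as -3*u*(u + 2) = 0. The curves meet at u = -2, 0.
On [-2, 0], v = -3*u**2 - 9*u + 4 is on top; that piece has area ∫[-2,0] (-3*u**2 - 6*u) du = 4.

4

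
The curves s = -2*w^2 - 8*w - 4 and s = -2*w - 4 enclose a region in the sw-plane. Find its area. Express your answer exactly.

Both boundary curves give s as a function of w, so integrate with respect to w. Setting them equal: -2*w^2 - 6*w = 0, i.e. -2*w*(w + 3) = 0, so they meet at w = -3, 0.
For w in [-3, 0], s = -2*w^2 - 8*w - 4 is on the right; area = ∫[-3,0] (-2*w^2 - 6*w) dw = 9.

9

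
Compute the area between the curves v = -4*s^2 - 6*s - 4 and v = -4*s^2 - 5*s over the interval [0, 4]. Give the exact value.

24

On [0, 4], (-4*s^2 - 6*s - 4) - (-4*s^2 - 5*s) = -s - 4 is ≤ 0 throughout, so the area is a single integral of |-s - 4|.
∫[0,4] (-s - 4) ds = -24; the area of that piece is 24.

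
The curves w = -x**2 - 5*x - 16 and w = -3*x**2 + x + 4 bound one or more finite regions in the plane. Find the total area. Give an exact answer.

343/3

Set the curves equal: -x**2 - 5*x - 16 = -3*x**2 + x + 4, so 2*x**2 - 6*x - 20 = 0, which factors as 2*(x - 5)*(x + 2) = 0. The curves meet at x = -2, 5.
On [-2, 5], w = -3*x**2 + x + 4 is on top; that piece has area ∫[-2,5] (-(2*x**2 - 6*x - 20)) dx = 343/3.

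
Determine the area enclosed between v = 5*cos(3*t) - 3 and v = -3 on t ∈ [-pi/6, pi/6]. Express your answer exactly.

10/3

On [-pi/6, pi/6], (5*cos(3*t) - 3) - (-3) = 5*cos(3*t) is ≥ 0 throughout, so the area is a single integral of |5*cos(3*t)|.
∫[-pi/6,pi/6] (5*cos(3*t)) dt = 10/3.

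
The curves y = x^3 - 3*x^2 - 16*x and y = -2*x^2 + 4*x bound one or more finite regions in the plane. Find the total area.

Set the curves equal: x^3 - 3*x^2 - 16*x = -2*x^2 + 4*x, so x^3 - x^2 - 20*x = 0, which factors as x*(x - 5)*(x + 4) = 0. The curves meet at x = -4, 0, 5.
On [-4, 0], y = x^3 - 3*x^2 - 16*x is on top; that piece has area ∫[-4,0] (x^3 - x^2 - 20*x) dx = 224/3.
On [0, 5], y = -2*x^2 + 4*x is on top; that piece has area ∫[0,5] (-(x^3 - x^2 - 20*x)) dx = 1625/12.
Total enclosed area = 224/3 + 1625/12 = 2521/12.

2521/12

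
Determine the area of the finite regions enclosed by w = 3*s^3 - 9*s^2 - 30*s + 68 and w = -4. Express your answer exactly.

1221/4

Set the curves equal: 3*s^3 - 9*s^2 - 30*s + 68 = -4, so 3*s^3 - 9*s^2 - 30*s + 72 = 0, which factors as 3*(s - 4)*(s - 2)*(s + 3) = 0. The curves meet at s = -3, 2, 4.
On [-3, 2], w = 3*s^3 - 9*s^2 - 30*s + 68 is on top; that piece has area ∫[-3,2] (3*s^3 - 9*s^2 - 30*s + 72) ds = 1125/4.
On [2, 4], w = -4 is on top; that piece has area ∫[2,4] (-(3*s^3 - 9*s^2 - 30*s + 72)) ds = 24.
Total enclosed area = 1125/4 + 24 = 1221/4.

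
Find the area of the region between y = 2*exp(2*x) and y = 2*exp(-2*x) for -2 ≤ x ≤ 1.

The difference (2*exp(2*x)) - (2*exp(-2*x)) = 2*exp(2*x) - 2*exp(-2*x) changes sign at x = 0 inside [-2, 1], so split the integral there.
∫[-2,0] (2*exp(2*x) - 2*exp(-2*x)) dx = -exp(4) - exp(-4) + 2; the area of that piece is -2 + exp(-4) + exp(4).
∫[0,1] (2*exp(2*x) - 2*exp(-2*x)) dx = -2 + exp(-2) + exp(2).
Total area = (-2 + exp(-4) + exp(4)) + (-2 + exp(-2) + exp(2)) = -4 + exp(-4) + exp(-2) + exp(2) + exp(4).

-4 + exp(-4) + exp(-2) + exp(2) + exp(4)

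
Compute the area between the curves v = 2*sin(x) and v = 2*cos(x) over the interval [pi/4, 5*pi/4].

4*sqrt(2)

On [pi/4, 5*pi/4], (2*sin(x)) - (2*cos(x)) = 2*sin(x) - 2*cos(x) is ≥ 0 throughout, so the area is a single integral of |2*sin(x) - 2*cos(x)|.
∫[pi/4,5*pi/4] (2*sin(x) - 2*cos(x)) dx = 4*sqrt(2).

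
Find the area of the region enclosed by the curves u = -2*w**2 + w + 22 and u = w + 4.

Both boundary curves give u as a function of w, so integrate with respect to w. Setting them equal: -2*w**2 + 18 = 0, i.e. -2*(w - 3)*(w + 3) = 0, so they meet at w = -3, 3.
For w in [-3, 3], u = -2*w**2 + w + 22 is on the right; area = ∫[-3,3] (-2*w**2 + 18) dw = 72.

72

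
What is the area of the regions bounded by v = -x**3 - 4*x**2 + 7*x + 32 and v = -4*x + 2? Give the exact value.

863/6

Set the curves equal: -x**3 - 4*x**2 + 7*x + 32 = -4*x + 2, so -x**3 - 4*x**2 + 11*x + 30 = 0, which factors as -(x - 3)*(x + 2)*(x + 5) = 0. The curves meet at x = -5, -2, 3.
On [-5, -2], v = -4*x + 2 is on top; that piece has area ∫[-5,-2] (-(-x**3 - 4*x**2 + 11*x + 30)) dx = 117/4.
On [-2, 3], v = -x**3 - 4*x**2 + 7*x + 32 is on top; that piece has area ∫[-2,3] (-x**3 - 4*x**2 + 11*x + 30) dx = 1375/12.
Total enclosed area = 117/4 + 1375/12 = 863/6.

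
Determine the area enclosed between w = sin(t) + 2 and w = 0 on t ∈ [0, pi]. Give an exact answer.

On [0, pi], (sin(t) + 2) - (0) = sin(t) + 2 is ≥ 0 throughout, so the area is a single integral of |sin(t) + 2|.
∫[0,pi] (sin(t) + 2) dt = 2 + 2*pi.

2 + 2*pi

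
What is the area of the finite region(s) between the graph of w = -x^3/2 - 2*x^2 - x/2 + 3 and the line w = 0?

71/12

The curve meets the x-axis where -x^3/2 - 2*x^2 - x/2 + 3 = 0, i.e. -(x - 1)*(x + 2)*(x + 3)/2 = 0, at x = -3, -2, 1.
On [-3, -2] the curve lies below the axis; ∫[-3,-2] (-x^3/2 - 2*x^2 - x/2 + 3) dx = -7/24, giving area 7/24.
On [-2, 1] the curve lies above the axis; ∫[-2,1] (-x^3/2 - 2*x^2 - x/2 + 3) dx = 45/8, giving area 45/8.
Total area = 7/24 + 45/8 = 71/12.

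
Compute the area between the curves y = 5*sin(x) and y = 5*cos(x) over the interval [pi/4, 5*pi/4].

10*sqrt(2)

On [pi/4, 5*pi/4], (5*sin(x)) - (5*cos(x)) = 5*sin(x) - 5*cos(x) is ≥ 0 throughout, so the area is a single integral of |5*sin(x) - 5*cos(x)|.
∫[pi/4,5*pi/4] (5*sin(x) - 5*cos(x)) dx = 10*sqrt(2).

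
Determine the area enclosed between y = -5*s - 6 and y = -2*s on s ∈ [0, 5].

On [0, 5], (-5*s - 6) - (-2*s) = -3*s - 6 is ≤ 0 throughout, so the area is a single integral of |-3*s - 6|.
∫[0,5] (-3*s - 6) ds = -135/2; the area of that piece is 135/2.

135/2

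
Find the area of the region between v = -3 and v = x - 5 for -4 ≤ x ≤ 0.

16

On [-4, 0], (-3) - (x - 5) = -x + 2 is ≥ 0 throughout, so the area is a single integral of |-x + 2|.
∫[-4,0] (-x + 2) dx = 16.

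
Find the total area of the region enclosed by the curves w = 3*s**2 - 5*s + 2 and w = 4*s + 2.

27/2

Set the curves equal: 3*s**2 - 5*s + 2 = 4*s + 2, so 3*s**2 - 9*s = 0, which factors as 3*s*(s - 3) = 0. The curves meet at s = 0, 3.
On [0, 3], w = 4*s + 2 is on top; that piece has area ∫[0,3] (-(3*s**2 - 9*s)) ds = 27/2.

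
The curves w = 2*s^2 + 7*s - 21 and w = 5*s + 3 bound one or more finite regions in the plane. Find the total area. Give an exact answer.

343/3

Set the curves equal: 2*s^2 + 7*s - 21 = 5*s + 3, so 2*s^2 + 2*s - 24 = 0, which factors as 2*(s - 3)*(s + 4) = 0. The curves meet at s = -4, 3.
On [-4, 3], w = 5*s + 3 is on top; that piece has area ∫[-4,3] (-(2*s^2 + 2*s - 24)) ds = 343/3.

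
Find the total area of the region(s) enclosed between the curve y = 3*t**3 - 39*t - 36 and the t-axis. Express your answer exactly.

1221/4

The curve meets the t-axis where 3*t**3 - 39*t - 36 = 0, i.e. 3*(t - 4)*(t + 1)*(t + 3) = 0, at t = -3, -1, 4.
On [-3, -1] the curve lies above the axis; ∫[-3,-1] (3*t**3 - 39*t - 36) dt = 24, giving area 24.
On [-1, 4] the curve lies below the axis; ∫[-1,4] (3*t**3 - 39*t - 36) dt = -1125/4, giving area 1125/4.
Total area = 24 + 1125/4 = 1221/4.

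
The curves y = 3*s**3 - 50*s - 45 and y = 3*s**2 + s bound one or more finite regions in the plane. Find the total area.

Set the curves equal: 3*s**3 - 50*s - 45 = 3*s**2 + s, so 3*s**3 - 3*s**2 - 51*s - 45 = 0, which factors as 3*(s - 5)*(s + 1)*(s + 3) = 0. The curves meet at s = -3, -1, 5.
On [-3, -1], y = 3*s**3 - 50*s - 45 is on top; that piece has area ∫[-3,-1] (3*s**3 - 3*s**2 - 51*s - 45) ds = 28.
On [-1, 5], y = 3*s**2 + s is on top; that piece has area ∫[-1,5] (-(3*s**3 - 3*s**2 - 51*s - 45)) ds = 540.
Total enclosed area = 28 + 540 = 568.

568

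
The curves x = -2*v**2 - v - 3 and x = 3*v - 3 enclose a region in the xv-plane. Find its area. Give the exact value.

8/3

Both boundary curves give x as a function of v, so integrate with respect to v. Setting them equal: -2*v**2 - 4*v = 0, i.e. -2*v*(v + 2) = 0, so they meet at v = -2, 0.
For v in [-2, 0], x = -2*v**2 - v - 3 is on the right; area = ∫[-2,0] (-2*v**2 - 4*v) dv = 8/3.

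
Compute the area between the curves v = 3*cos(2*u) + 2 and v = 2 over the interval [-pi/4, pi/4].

3

On [-pi/4, pi/4], (3*cos(2*u) + 2) - (2) = 3*cos(2*u) is ≥ 0 throughout, so the area is a single integral of |3*cos(2*u)|.
∫[-pi/4,pi/4] (3*cos(2*u)) du = 3.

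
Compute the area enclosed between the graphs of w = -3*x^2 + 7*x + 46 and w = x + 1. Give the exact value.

Set the curves equal: -3*x^2 + 7*x + 46 = x + 1, so -3*x^2 + 6*x + 45 = 0, which factors as -3*(x - 5)*(x + 3) = 0. The curves meet at x = -3, 5.
On [-3, 5], w = -3*x^2 + 7*x + 46 is on top; that piece has area ∫[-3,5] (-3*x^2 + 6*x + 45) dx = 256.

256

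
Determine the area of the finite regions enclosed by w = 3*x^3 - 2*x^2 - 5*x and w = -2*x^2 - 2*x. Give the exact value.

3/2

Set the curves equal: 3*x^3 - 2*x^2 - 5*x = -2*x^2 - 2*x, so 3*x^3 - 3*x = 0, which factors as 3*x*(x - 1)*(x + 1) = 0. The curves meet at x = -1, 0, 1.
On [-1, 0], w = 3*x^3 - 2*x^2 - 5*x is on top; that piece has area ∫[-1,0] (3*x^3 - 3*x) dx = 3/4.
On [0, 1], w = -2*x^2 - 2*x is on top; that piece has area ∫[0,1] (-(3*x^3 - 3*x)) dx = 3/4.
Total enclosed area = 3/4 + 3/4 = 3/2.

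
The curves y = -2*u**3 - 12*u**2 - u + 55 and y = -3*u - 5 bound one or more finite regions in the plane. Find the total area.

407/2

Set the curves equal: -2*u**3 - 12*u**2 - u + 55 = -3*u - 5, so -2*u**3 - 12*u**2 + 2*u + 60 = 0, which factors as -2*(u - 2)*(u + 3)*(u + 5) = 0. The curves meet at u = -5, -3, 2.
On [-5, -3], y = -3*u - 5 is on top; that piece has area ∫[-5,-3] (-(-2*u**3 - 12*u**2 + 2*u + 60)) du = 16.
On [-3, 2], y = -2*u**3 - 12*u**2 - u + 55 is on top; that piece has area ∫[-3,2] (-2*u**3 - 12*u**2 + 2*u + 60) du = 375/2.
Total enclosed area = 16 + 375/2 = 407/2.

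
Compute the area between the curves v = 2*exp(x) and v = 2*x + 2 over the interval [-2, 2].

-8 - 2*exp(-2) + 2*exp(2)

On [-2, 2], (2*exp(x)) - (2*x + 2) = -2*x + 2*exp(x) - 2 is ≥ 0 throughout, so the area is a single integral of |-2*x + 2*exp(x) - 2|.
∫[-2,2] (-2*x + 2*exp(x) - 2) dx = -8 - 2*exp(-2) + 2*exp(2).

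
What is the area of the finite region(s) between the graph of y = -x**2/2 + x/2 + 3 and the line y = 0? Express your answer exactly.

The curve meets the x-axis where -x**2/2 + x/2 + 3 = 0, i.e. -(x - 3)*(x + 2)/2 = 0, at x = -2, 3.
On [-2, 3] the curve lies above the axis; ∫[-2,3] (-x**2/2 + x/2 + 3) dx = 125/12, giving area 125/12.

125/12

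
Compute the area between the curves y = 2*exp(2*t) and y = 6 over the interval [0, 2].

-17 + 6*log(3) + exp(4)

The difference (2*exp(2*t)) - (6) = 2*exp(2*t) - 6 changes sign at t = log(3)/2 inside [0, 2], so split the integral there.
∫[0,log(3)/2] (2*exp(2*t) - 6) dt = 2 - log(27); the area of that piece is -2 + log(27).
∫[log(3)/2,2] (2*exp(2*t) - 6) dt = -15 + 3*log(3) + exp(4).
Total area = (-2 + log(27)) + (-15 + 3*log(3) + exp(4)) = -17 + 6*log(3) + exp(4).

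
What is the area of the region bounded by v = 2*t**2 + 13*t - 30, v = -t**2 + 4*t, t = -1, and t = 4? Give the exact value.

The difference (2*t**2 + 13*t - 30) - (-t**2 + 4*t) = 3*t**2 + 9*t - 30 changes sign at t = 2 inside [-1, 4], so split the integral there.
∫[-1,2] (3*t**2 + 9*t - 30) dt = -135/2; the area of that piece is 135/2.
∫[2,4] (3*t**2 + 9*t - 30) dt = 50.
Total area = 135/2 + 50 = 235/2.

235/2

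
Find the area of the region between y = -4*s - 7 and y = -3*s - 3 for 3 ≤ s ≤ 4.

On [3, 4], (-4*s - 7) - (-3*s - 3) = -s - 4 is ≤ 0 throughout, so the area is a single integral of |-s - 4|.
∫[3,4] (-s - 4) ds = -15/2; the area of that piece is 15/2.

15/2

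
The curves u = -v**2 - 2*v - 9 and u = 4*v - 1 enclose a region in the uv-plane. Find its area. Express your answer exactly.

Both boundary curves give u as a function of v, so integrate with respect to v. Setting them equal: -v**2 - 6*v - 8 = 0, i.e. -(v + 2)*(v + 4) = 0, so they meet at v = -4, -2.
For v in [-4, -2], u = -v**2 - 2*v - 9 is on the right; area = ∫[-4,-2] (-v**2 - 6*v - 8) dv = 4/3.

4/3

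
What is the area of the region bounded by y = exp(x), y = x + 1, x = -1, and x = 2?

-9/2 - exp(-1) + exp(2)

On [-1, 2], (exp(x)) - (x + 1) = -x + exp(x) - 1 is ≥ 0 throughout, so the area is a single integral of |-x + exp(x) - 1|.
∫[-1,2] (-x + exp(x) - 1) dx = -9/2 - exp(-1) + exp(2).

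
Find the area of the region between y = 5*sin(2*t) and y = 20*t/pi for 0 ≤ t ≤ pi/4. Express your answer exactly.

5/2 - 5*pi/8

On [0, pi/4], (5*sin(2*t)) - (20*t/pi) = -20*t/pi + 5*sin(2*t) is ≥ 0 throughout, so the area is a single integral of |-20*t/pi + 5*sin(2*t)|.
∫[0,pi/4] (-20*t/pi + 5*sin(2*t)) dt = 5/2 - 5*pi/8.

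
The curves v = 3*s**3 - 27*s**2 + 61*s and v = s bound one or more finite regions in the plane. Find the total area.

Set the curves equal: 3*s**3 - 27*s**2 + 61*s = s, so 3*s**3 - 27*s**2 + 60*s = 0, which factors as 3*s*(s - 5)*(s - 4) = 0. The curves meet at s = 0, 4, 5.
On [0, 4], v = 3*s**3 - 27*s**2 + 61*s is on top; that piece has area ∫[0,4] (3*s**3 - 27*s**2 + 60*s) ds = 96.
On [4, 5], v = s is on top; that piece has area ∫[4,5] (-(3*s**3 - 27*s**2 + 60*s)) ds = 9/4.
Total enclosed area = 96 + 9/4 = 393/4.

393/4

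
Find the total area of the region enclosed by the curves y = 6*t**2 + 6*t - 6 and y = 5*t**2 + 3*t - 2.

Set the curves equal: 6*t**2 + 6*t - 6 = 5*t**2 + 3*t - 2, so t**2 + 3*t - 4 = 0, which factors as (t - 1)*(t + 4) = 0. The curves meet at t = -4, 1.
On [-4, 1], y = 5*t**2 + 3*t - 2 is on top; that piece has area ∫[-4,1] (-(t**2 + 3*t - 4)) dt = 125/6.

125/6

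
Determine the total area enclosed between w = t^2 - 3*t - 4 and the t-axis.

The curve meets the t-axis where t^2 - 3*t - 4 = 0, i.e. (t - 4)*(t + 1) = 0, at t = -1, 4.
On [-1, 4] the curve lies below the axis; ∫[-1,4] (t^2 - 3*t - 4) dt = -125/6, giving area 125/6.

125/6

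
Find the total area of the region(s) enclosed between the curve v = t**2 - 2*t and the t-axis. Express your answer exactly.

The curve meets the t-axis where t**2 - 2*t = 0, i.e. t*(t - 2) = 0, at t = 0, 2.
On [0, 2] the curve lies below the axis; ∫[0,2] (t**2 - 2*t) dt = -4/3, giving area 4/3.

4/3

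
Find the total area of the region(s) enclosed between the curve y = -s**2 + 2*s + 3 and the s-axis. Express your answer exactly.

The curve meets the s-axis where -s**2 + 2*s + 3 = 0, i.e. -(s - 3)*(s + 1) = 0, at s = -1, 3.
On [-1, 3] the curve lies above the axis; ∫[-1,3] (-s**2 + 2*s + 3) ds = 32/3, giving area 32/3.

32/3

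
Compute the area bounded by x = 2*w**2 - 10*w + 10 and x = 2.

Both boundary curves give x as a function of w, so integrate with respect to w. Setting them equal: 2*w**2 - 10*w + 8 = 0, i.e. 2*(w - 4)*(w - 1) = 0, so they meet at w = 1, 4.
For w in [1, 4], x = 2*w**2 - 10*w + 10 is on the left; area = ∫[1,4] (-(2*w**2 - 10*w + 8)) dw = 9.

9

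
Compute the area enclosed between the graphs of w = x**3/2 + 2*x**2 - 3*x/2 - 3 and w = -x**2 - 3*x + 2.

81/4

Set the curves equal: x**3/2 + 2*x**2 - 3*x/2 - 3 = -x**2 - 3*x + 2, so x**3/2 + 3*x**2 + 3*x/2 - 5 = 0, which factors as (x - 1)*(x + 2)*(x + 5)/2 = 0. The curves meet at x = -5, -2, 1.
On [-5, -2], w = x**3/2 + 2*x**2 - 3*x/2 - 3 is on top; that piece has area ∫[-5,-2] (x**3/2 + 3*x**2 + 3*x/2 - 5) dx = 81/8.
On [-2, 1], w = -x**2 - 3*x + 2 is on top; that piece has area ∫[-2,1] (-(x**3/2 + 3*x**2 + 3*x/2 - 5)) dx = 81/8.
Total enclosed area = 81/8 + 81/8 = 81/4.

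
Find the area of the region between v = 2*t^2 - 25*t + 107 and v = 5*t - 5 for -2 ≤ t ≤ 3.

1525/3

On [-2, 3], (2*t^2 - 25*t + 107) - (5*t - 5) = 2*t^2 - 30*t + 112 is ≥ 0 throughout, so the area is a single integral of |2*t^2 - 30*t + 112|.
∫[-2,3] (2*t^2 - 30*t + 112) dt = 1525/3.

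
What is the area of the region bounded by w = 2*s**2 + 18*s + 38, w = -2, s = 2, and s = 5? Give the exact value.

387

On [2, 5], (2*s**2 + 18*s + 38) - (-2) = 2*s**2 + 18*s + 40 is ≥ 0 throughout, so the area is a single integral of |2*s**2 + 18*s + 40|.
∫[2,5] (2*s**2 + 18*s + 40) ds = 387.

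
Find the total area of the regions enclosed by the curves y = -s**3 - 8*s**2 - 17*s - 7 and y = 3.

71/6

Set the curves equal: -s**3 - 8*s**2 - 17*s - 7 = 3, so -s**3 - 8*s**2 - 17*s - 10 = 0, which factors as -(s + 1)*(s + 2)*(s + 5) = 0. The curves meet at s = -5, -2, -1.
On [-5, -2], y = 3 is on top; that piece has area ∫[-5,-2] (-(-s**3 - 8*s**2 - 17*s - 10)) ds = 45/4.
On [-2, -1], y = -s**3 - 8*s**2 - 17*s - 7 is on top; that piece has area ∫[-2,-1] (-s**3 - 8*s**2 - 17*s - 10) ds = 7/12.
Total enclosed area = 45/4 + 7/12 = 71/6.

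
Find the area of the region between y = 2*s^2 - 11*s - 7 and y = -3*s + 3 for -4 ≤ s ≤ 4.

The difference (2*s^2 - 11*s - 7) - (-3*s + 3) = 2*s^2 - 8*s - 10 changes sign at s = -1 inside [-4, 4], so split the integral there.
∫[-4,-1] (2*s^2 - 8*s - 10) ds = 72.
∫[-1,4] (2*s^2 - 8*s - 10) ds = -200/3; the area of that piece is 200/3.
Total area = 72 + 200/3 = 416/3.

416/3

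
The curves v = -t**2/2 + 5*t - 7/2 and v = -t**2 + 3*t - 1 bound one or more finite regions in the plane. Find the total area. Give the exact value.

18

Set the curves equal: -t**2/2 + 5*t - 7/2 = -t**2 + 3*t - 1, so t**2/2 + 2*t - 5/2 = 0, which factors as (t - 1)*(t + 5)/2 = 0. The curves meet at t = -5, 1.
On [-5, 1], v = -t**2 + 3*t - 1 is on top; that piece has area ∫[-5,1] (-(t**2/2 + 2*t - 5/2)) dt = 18.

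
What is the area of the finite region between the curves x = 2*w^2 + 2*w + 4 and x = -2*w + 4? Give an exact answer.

8/3

Both boundary curves give x as a function of w, so integrate with respect to w. Setting them equal: 2*w^2 + 4*w = 0, i.e. 2*w*(w + 2) = 0, so they meet at w = -2, 0.
For w in [-2, 0], x = 2*w^2 + 2*w + 4 is on the left; area = ∫[-2,0] (-(2*w^2 + 4*w)) dw = 8/3.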